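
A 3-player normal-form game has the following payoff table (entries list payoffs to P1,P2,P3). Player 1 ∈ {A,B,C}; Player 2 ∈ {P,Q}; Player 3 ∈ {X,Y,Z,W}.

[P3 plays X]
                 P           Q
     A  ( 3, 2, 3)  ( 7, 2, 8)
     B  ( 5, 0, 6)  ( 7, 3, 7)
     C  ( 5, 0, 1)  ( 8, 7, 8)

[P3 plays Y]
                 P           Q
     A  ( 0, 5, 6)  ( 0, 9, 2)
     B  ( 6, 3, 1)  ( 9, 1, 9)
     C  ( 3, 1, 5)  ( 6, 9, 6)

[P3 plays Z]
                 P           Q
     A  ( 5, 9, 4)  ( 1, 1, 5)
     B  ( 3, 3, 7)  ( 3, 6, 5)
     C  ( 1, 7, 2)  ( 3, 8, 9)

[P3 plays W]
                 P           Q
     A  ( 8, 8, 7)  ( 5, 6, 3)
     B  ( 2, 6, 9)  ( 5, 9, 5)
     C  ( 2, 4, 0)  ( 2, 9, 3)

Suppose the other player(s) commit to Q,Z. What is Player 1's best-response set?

u_1(A vs Q,Z) = 1
u_1(B vs Q,Z) = 3
u_1(C vs Q,Z) = 3
max payoff 3 at {B,C}

argmax u_1 = {B,C}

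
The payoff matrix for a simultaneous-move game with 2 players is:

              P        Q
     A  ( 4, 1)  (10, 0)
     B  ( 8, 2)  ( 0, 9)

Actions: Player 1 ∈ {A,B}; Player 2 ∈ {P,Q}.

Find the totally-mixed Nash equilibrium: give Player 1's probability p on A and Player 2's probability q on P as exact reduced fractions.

P1 indiff ⇒ q·4+(1-q)·10 = q·8+(1-q)·0 ⇒ q(-4) = (1-q)(-10) ⇒ q = 5/7
P2 indiff ⇒ p·1+(1-p)·2 = p·0+(1-p)·9 ⇒ p(1) = (1-p)(7) ⇒ p = 7/8

(p,q) = (7/8, 5/7)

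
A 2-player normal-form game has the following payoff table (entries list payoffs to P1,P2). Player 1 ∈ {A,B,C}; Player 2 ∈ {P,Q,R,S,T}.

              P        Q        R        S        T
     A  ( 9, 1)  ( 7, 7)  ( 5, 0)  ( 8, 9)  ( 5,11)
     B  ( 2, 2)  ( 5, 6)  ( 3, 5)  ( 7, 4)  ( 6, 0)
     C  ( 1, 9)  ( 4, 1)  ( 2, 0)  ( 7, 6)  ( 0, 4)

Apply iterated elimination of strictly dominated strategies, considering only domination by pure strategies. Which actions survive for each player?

Survivors P1:{A,B} P2:{Q,S,T}

P1 drop C (A beats it: P:9>1 Q:7>4 R:5>2 S:8>7 T:5>0)
P2 drop P (Q beats it: A:7>1 B:6>2)
P2 drop R (Q beats it: A:7>0 B:6>5)
P1→{A,B} P2→{Q,S,T}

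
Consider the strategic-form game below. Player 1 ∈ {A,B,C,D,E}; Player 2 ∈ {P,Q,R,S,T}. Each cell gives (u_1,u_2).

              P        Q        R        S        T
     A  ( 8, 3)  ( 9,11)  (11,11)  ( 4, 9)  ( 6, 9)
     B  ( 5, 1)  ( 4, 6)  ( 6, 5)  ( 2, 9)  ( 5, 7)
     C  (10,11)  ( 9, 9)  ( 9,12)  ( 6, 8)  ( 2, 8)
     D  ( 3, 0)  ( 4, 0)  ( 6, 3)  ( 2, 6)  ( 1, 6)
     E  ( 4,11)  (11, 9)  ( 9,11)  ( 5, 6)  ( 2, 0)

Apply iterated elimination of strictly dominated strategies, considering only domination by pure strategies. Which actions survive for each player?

Survivors P1:{A,C,E} P2:{P,Q,R}

P1 drop B (A beats it: P:8>5 Q:9>4 R:11>6 S:4>2 T:6>5)
P1 drop D (A beats it: P:8>3 Q:9>4 R:11>6 S:4>2 T:6>1)
P2 drop S (Q beats it: A:11>9 C:9>8 E:9>6)
P2 drop T (Q beats it: A:11>9 C:9>8 E:9>0)
P1→{A,C,E} P2→{P,Q,R}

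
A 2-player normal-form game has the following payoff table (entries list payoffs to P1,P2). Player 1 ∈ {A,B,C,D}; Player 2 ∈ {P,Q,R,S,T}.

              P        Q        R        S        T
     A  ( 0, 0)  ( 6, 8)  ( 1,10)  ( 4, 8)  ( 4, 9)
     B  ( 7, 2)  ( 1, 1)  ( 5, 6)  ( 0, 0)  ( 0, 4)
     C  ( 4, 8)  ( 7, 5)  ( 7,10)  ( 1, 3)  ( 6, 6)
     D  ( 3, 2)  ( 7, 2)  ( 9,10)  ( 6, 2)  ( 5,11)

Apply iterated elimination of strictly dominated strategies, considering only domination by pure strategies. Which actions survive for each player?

P1 drop A (D beats it: P:3>0 Q:7>6 R:9>1 S:6>4 T:5>4)
P2 drop P (R beats it: B:6>2 C:10>8 D:10>2)
P1 drop B (C beats it: Q:7>1 R:7>5 S:1>0 T:6>0)
P2 drop Q (R beats it: C:10>5 D:10>2)
P2 drop S (R beats it: C:10>3 D:10>2)
P1→{C,D} P2→{R,T}

Remaining: P1:{C,D} P2:{R,T}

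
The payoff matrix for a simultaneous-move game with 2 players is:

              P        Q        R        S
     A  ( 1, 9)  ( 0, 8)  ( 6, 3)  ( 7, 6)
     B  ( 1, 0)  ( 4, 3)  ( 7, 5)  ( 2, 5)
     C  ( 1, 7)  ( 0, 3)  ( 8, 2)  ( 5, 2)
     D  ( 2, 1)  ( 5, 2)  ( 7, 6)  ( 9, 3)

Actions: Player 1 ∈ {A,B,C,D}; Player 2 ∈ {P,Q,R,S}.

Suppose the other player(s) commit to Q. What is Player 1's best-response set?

u_1(A vs Q) = 0
u_1(B vs Q) = 4
u_1(C vs Q) = 0
u_1(D vs Q) = 5
max payoff 5 at {D}

BR_1 = {D}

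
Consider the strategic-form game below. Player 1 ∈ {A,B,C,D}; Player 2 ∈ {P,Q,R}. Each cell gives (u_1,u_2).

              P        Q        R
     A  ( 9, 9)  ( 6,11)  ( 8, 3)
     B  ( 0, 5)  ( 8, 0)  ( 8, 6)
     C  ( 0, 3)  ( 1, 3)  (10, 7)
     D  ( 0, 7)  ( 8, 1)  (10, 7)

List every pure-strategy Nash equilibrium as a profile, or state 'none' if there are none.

(A,P): not NE [P2→Q gives 11>9]
(A,Q): not NE [P1→D gives 8>6]
(A,R): not NE [P1→D gives 10>8; P2→Q gives 11>3]
(B,P): not NE [P1→A gives 9>0; P2→R gives 6>5]
(B,Q): not NE [P2→R gives 6>0]
(B,R): not NE [P1→D gives 10>8]
(C,P): not NE [P1→A gives 9>0; P2→R gives 7>3]
(C,Q): not NE [P1→D gives 8>1; P2→R gives 7>3]
(C,R): NE
(D,P): not NE [P1→A gives 9>0]
(D,Q): not NE [P2→R gives 7>1]
(D,R): NE

NE set: (C,R), (D,R)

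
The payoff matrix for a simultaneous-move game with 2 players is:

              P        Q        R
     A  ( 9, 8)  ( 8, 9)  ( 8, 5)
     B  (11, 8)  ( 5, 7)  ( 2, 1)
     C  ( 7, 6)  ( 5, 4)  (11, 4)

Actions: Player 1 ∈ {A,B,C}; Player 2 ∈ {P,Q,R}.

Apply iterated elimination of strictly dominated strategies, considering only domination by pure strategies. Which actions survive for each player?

P2 drop R (P beats it: A:8>5 B:8>1 C:6>4)
P1 drop C (A beats it: P:9>7 Q:8>5)
P1→{A,B} P2→{P,Q}

Survivors P1:{A,B} P2:{P,Q}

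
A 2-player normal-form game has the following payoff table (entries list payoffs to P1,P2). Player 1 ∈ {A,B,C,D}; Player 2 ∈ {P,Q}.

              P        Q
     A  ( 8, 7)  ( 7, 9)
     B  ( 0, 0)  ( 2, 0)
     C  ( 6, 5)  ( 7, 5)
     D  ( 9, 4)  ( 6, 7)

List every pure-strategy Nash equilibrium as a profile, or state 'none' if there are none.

PSNE = {(A,Q), (C,Q)}

(A,P): not NE [P1→D gives 9>8; P2→Q gives 9>7]
(A,Q): NE
(B,P): not NE [P1→D gives 9>0]
(B,Q): not NE [P1→C gives 7>2]
(C,P): not NE [P1→D gives 9>6]
(C,Q): NE
(D,P): not NE [P2→Q gives 7>4]
(D,Q): not NE [P1→C gives 7>6]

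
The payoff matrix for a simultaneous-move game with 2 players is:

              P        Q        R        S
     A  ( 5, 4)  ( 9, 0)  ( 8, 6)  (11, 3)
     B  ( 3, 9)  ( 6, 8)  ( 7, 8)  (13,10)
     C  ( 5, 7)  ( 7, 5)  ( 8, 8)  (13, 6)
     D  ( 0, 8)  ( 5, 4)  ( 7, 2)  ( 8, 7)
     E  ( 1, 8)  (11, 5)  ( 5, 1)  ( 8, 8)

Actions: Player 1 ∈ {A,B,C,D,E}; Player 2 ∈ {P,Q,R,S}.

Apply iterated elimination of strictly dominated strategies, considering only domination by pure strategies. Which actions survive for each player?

Survivors P1:{A,B,C} P2:{P,R,S}

P1 drop D (A beats it: P:5>0 Q:9>5 R:8>7 S:11>8)
P2 drop Q (P beats it: A:4>0 B:9>8 C:7>5 E:8>5)
P1 drop E (A beats it: P:5>1 R:8>5 S:11>8)
P1→{A,B,C} P2→{P,R,S}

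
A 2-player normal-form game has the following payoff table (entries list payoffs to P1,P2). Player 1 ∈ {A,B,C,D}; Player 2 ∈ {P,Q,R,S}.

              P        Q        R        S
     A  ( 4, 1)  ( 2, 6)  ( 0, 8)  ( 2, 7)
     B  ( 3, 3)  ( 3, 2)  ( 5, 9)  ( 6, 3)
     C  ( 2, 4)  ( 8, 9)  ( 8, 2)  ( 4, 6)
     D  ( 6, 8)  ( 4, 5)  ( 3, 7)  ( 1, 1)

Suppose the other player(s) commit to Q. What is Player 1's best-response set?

u_1(A vs Q) = 2
u_1(B vs Q) = 3
u_1(C vs Q) = 8
u_1(D vs Q) = 4
max payoff 8 at {C}

P1 best: {C}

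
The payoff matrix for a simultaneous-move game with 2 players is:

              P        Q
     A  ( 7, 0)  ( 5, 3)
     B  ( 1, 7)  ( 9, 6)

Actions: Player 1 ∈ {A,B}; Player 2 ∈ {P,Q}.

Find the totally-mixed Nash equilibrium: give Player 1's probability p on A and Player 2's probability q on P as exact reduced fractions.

P1 indiff ⇒ q·7+(1-q)·5 = q·1+(1-q)·9 ⇒ q(6) = (1-q)(4) ⇒ q = 2/5
P2 indiff ⇒ p·0+(1-p)·7 = p·3+(1-p)·6 ⇒ p(-3) = (1-p)(-1) ⇒ p = 1/4

p=1/4, q=2/5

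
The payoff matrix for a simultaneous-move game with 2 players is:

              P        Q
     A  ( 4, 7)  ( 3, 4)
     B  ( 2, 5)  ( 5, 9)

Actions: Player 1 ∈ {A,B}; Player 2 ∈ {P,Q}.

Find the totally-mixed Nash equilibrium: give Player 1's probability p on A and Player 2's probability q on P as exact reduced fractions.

P1 indiff ⇒ q·4+(1-q)·3 = q·2+(1-q)·5 ⇒ q(2) = (1-q)(2) ⇒ q = 1/2
P2 indiff ⇒ p·7+(1-p)·5 = p·4+(1-p)·9 ⇒ p(3) = (1-p)(4) ⇒ p = 4/7

P1 mixes 4/7 on A; P2 mixes 1/2 on P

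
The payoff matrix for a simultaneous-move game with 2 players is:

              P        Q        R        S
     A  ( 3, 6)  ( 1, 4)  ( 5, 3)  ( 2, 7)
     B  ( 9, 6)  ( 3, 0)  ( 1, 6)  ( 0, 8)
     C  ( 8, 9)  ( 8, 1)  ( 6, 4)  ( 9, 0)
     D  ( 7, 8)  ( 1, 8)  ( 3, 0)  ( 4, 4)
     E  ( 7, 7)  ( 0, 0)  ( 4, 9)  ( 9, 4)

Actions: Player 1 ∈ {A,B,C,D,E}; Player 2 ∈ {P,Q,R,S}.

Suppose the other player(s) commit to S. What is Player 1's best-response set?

argmax u_1 = {C,E}

u_1(A vs S) = 2
u_1(B vs S) = 0
u_1(C vs S) = 9
u_1(D vs S) = 4
u_1(E vs S) = 9
max payoff 9 at {C,E}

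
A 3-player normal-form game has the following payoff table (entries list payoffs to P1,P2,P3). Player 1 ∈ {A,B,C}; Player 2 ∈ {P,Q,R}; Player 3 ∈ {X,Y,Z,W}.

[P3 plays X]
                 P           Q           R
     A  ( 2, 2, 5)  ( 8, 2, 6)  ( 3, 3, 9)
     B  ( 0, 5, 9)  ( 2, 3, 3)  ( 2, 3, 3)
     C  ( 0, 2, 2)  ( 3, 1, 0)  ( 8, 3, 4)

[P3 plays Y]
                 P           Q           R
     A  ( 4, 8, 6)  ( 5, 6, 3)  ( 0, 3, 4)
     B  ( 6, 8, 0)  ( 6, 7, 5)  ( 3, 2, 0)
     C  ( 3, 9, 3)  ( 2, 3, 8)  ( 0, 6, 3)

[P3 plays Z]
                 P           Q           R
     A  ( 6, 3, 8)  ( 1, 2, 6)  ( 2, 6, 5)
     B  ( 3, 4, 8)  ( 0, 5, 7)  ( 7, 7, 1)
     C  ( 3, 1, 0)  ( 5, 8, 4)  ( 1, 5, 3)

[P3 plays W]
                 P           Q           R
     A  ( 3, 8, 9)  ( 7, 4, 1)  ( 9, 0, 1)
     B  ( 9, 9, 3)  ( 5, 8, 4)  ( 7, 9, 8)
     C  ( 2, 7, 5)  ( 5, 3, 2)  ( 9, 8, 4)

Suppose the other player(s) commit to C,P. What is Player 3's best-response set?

BR_3 = {W}

u_3(X vs C,P) = 2
u_3(Y vs C,P) = 3
u_3(Z vs C,P) = 0
u_3(W vs C,P) = 5
max payoff 5 at {W}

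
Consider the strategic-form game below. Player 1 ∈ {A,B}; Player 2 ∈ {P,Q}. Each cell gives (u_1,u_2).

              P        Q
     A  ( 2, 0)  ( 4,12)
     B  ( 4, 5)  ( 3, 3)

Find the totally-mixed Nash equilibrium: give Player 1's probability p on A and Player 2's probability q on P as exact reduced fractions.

P1 indiff ⇒ q·2+(1-q)·4 = q·4+(1-q)·3 ⇒ q(-2) = (1-q)(-1) ⇒ q = 1/3
P2 indiff ⇒ p·0+(1-p)·5 = p·12+(1-p)·3 ⇒ p(-12) = (1-p)(-2) ⇒ p = 1/7

P1 mixes 1/7 on A; P2 mixes 1/3 on P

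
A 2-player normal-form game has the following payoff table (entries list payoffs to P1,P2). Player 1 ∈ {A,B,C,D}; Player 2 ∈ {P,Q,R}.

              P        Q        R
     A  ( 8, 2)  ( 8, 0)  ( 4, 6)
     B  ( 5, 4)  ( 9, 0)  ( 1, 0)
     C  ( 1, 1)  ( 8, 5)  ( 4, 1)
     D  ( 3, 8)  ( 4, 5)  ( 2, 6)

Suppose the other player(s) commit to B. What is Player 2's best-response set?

P2 best: {P}

u_2(P vs B) = 4
u_2(Q vs B) = 0
u_2(R vs B) = 0
max payoff 4 at {P}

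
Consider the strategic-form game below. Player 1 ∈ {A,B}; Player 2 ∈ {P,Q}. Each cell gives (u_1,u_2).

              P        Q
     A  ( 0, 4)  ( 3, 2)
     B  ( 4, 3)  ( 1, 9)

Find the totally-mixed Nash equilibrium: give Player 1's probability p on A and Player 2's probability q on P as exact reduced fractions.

P1 mixes 3/4 on A; P2 mixes 1/3 on P

P1 indiff ⇒ q·0+(1-q)·3 = q·4+(1-q)·1 ⇒ q(-4) = (1-q)(-2) ⇒ q = 1/3
P2 indiff ⇒ p·4+(1-p)·3 = p·2+(1-p)·9 ⇒ p(2) = (1-p)(6) ⇒ p = 3/4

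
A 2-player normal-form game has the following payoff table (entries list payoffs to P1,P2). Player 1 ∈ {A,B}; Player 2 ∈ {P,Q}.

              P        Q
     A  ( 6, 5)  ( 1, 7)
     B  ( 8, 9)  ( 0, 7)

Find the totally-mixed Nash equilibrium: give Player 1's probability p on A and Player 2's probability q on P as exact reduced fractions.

P1 indiff ⇒ q·6+(1-q)·1 = q·8+(1-q)·0 ⇒ q(-2) = (1-q)(-1) ⇒ q = 1/3
P2 indiff ⇒ p·5+(1-p)·9 = p·7+(1-p)·7 ⇒ p(-2) = (1-p)(-2) ⇒ p = 1/2

p=1/2, q=1/3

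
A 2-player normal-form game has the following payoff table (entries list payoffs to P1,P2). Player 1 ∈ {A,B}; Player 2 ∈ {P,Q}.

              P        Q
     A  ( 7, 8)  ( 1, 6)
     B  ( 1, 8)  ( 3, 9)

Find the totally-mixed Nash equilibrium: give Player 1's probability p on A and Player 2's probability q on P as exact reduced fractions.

P1 indiff ⇒ q·7+(1-q)·1 = q·1+(1-q)·3 ⇒ q(6) = (1-q)(2) ⇒ q = 1/4
P2 indiff ⇒ p·8+(1-p)·8 = p·6+(1-p)·9 ⇒ p(2) = (1-p)(1) ⇒ p = 1/3

p=1/3, q=1/4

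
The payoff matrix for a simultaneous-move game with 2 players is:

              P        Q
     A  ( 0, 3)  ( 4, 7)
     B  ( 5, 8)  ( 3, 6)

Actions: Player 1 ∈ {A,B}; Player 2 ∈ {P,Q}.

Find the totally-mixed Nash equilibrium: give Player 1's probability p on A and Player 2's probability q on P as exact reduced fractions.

P1 indiff ⇒ q·0+(1-q)·4 = q·5+(1-q)·3 ⇒ q(-5) = (1-q)(-1) ⇒ q = 1/6
P2 indiff ⇒ p·3+(1-p)·8 = p·7+(1-p)·6 ⇒ p(-4) = (1-p)(-2) ⇒ p = 1/3

(p,q) = (1/3, 1/6)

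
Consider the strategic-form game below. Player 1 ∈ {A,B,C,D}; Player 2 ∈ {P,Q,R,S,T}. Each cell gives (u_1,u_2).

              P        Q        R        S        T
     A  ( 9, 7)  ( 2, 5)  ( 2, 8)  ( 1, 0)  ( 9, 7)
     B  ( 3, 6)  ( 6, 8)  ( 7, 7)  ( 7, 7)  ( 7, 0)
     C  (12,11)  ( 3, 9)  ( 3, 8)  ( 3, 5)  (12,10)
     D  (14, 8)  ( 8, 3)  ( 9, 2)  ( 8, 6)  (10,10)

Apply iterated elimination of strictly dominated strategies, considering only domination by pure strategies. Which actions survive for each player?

P1 drop A (C beats it: P:12>9 Q:3>2 R:3>2 S:3>1 T:12>9)
P1 drop B (D beats it: P:14>3 Q:8>6 R:9>7 S:8>7 T:10>7)
P2 drop Q (P beats it: C:11>9 D:8>3)
P2 drop R (P beats it: C:11>8 D:8>2)
P2 drop S (P beats it: C:11>5 D:8>6)
P1→{C,D} P2→{P,T}

Remaining: P1:{C,D} P2:{P,T}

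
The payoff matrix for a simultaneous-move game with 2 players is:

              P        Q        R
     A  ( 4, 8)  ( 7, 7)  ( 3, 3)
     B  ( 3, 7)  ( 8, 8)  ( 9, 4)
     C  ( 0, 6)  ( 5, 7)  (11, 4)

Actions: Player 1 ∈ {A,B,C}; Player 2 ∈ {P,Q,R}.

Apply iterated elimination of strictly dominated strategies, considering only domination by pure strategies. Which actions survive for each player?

P2 drop R (P beats it: A:8>3 B:7>4 C:6>4)
P1 drop C (A beats it: P:4>0 Q:7>5)
P1→{A,B} P2→{P,Q}

Survivors P1:{A,B} P2:{P,Q}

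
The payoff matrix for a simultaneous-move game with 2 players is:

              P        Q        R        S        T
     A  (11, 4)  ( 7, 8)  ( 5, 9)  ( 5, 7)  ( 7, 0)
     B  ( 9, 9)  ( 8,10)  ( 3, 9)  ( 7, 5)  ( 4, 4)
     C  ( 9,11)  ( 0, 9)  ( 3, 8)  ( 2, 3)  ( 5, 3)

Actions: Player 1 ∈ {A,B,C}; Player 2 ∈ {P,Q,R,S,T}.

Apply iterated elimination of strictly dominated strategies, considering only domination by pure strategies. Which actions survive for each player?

IESDS → P1:{A,B} P2:{Q,R}

P1 drop C (A beats it: P:11>9 Q:7>0 R:5>3 S:5>2 T:7>5)
P2 drop P (Q beats it: A:8>4 B:10>9)
P2 drop S (Q beats it: A:8>7 B:10>5)
P2 drop T (Q beats it: A:8>0 B:10>4)
P1→{A,B} P2→{Q,R}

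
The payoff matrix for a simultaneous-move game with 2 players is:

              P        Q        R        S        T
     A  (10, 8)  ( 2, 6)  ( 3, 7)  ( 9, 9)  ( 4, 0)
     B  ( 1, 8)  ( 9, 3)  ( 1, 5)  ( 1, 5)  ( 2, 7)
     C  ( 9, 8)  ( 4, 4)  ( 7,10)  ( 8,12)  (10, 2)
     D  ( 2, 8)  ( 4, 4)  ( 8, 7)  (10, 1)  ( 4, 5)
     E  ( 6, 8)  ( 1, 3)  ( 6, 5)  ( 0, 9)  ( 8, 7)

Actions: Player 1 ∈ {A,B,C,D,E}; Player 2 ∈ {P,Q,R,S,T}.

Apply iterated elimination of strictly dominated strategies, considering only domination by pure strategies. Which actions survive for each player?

P1 drop E (C beats it: P:9>6 Q:4>1 R:7>6 S:8>0 T:10>8)
P2 drop Q (P beats it: A:8>6 B:8>3 C:8>4 D:8>4)
P1 drop B (A beats it: P:10>1 R:3>1 S:9>1 T:4>2)
P2 drop T (P beats it: A:8>0 C:8>2 D:8>5)
P1→{A,C,D} P2→{P,R,S}

Remaining: P1:{A,C,D} P2:{P,R,S}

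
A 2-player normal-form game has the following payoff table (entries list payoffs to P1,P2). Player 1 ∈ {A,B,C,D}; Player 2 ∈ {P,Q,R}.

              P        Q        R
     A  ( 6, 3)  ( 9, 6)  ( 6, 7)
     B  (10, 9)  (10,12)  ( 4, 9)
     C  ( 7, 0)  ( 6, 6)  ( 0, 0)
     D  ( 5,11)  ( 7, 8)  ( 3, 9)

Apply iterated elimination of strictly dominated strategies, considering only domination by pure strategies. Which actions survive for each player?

IESDS → P1:{A,B} P2:{Q,R}

P1 drop C (B beats it: P:10>7 Q:10>6 R:4>0)
P1 drop D (A beats it: P:6>5 Q:9>7 R:6>3)
P2 drop P (Q beats it: A:6>3 B:12>9)
P1→{A,B} P2→{Q,R}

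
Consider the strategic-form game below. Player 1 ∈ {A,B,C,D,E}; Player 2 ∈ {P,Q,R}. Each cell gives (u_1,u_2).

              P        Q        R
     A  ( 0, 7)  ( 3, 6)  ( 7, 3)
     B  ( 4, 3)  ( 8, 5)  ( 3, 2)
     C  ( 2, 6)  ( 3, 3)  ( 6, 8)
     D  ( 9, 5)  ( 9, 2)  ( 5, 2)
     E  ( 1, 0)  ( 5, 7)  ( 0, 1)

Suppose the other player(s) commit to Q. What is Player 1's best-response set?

argmax u_1 = {D}

u_1(A vs Q) = 3
u_1(B vs Q) = 8
u_1(C vs Q) = 3
u_1(D vs Q) = 9
u_1(E vs Q) = 5
max payoff 9 at {D}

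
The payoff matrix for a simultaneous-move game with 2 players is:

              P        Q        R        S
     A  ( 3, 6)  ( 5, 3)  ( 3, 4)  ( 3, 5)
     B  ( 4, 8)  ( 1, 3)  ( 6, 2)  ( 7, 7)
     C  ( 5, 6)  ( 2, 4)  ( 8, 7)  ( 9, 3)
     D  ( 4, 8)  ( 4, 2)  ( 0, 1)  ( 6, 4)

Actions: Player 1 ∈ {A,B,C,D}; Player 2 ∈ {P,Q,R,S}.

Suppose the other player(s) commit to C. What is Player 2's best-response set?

argmax u_2 = {R}

u_2(P vs C) = 6
u_2(Q vs C) = 4
u_2(R vs C) = 7
u_2(S vs C) = 3
max payoff 7 at {R}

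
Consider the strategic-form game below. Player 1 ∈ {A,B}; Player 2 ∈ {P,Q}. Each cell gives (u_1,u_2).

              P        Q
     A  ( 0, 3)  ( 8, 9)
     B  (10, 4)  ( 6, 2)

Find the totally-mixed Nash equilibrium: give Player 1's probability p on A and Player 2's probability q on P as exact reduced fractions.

p=1/4, q=1/6

P1 indiff ⇒ q·0+(1-q)·8 = q·10+(1-q)·6 ⇒ q(-10) = (1-q)(-2) ⇒ q = 1/6
P2 indiff ⇒ p·3+(1-p)·4 = p·9+(1-p)·2 ⇒ p(-6) = (1-p)(-2) ⇒ p = 1/4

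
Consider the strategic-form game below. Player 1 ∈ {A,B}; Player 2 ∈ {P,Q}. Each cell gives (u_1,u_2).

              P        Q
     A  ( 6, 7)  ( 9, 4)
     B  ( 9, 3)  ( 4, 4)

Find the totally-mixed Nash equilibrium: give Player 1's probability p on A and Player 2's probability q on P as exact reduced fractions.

p=1/4, q=5/8

P1 indiff ⇒ q·6+(1-q)·9 = q·9+(1-q)·4 ⇒ q(-3) = (1-q)(-5) ⇒ q = 5/8
P2 indiff ⇒ p·7+(1-p)·3 = p·4+(1-p)·4 ⇒ p(3) = (1-p)(1) ⇒ p = 1/4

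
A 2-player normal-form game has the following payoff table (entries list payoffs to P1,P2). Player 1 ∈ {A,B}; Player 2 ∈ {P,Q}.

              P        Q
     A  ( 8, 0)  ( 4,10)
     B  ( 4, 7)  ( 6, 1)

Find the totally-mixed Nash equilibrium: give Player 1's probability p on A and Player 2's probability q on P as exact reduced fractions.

p=3/8, q=1/3

P1 indiff ⇒ q·8+(1-q)·4 = q·4+(1-q)·6 ⇒ q(4) = (1-q)(2) ⇒ q = 1/3
P2 indiff ⇒ p·0+(1-p)·7 = p·10+(1-p)·1 ⇒ p(-10) = (1-p)(-6) ⇒ p = 3/8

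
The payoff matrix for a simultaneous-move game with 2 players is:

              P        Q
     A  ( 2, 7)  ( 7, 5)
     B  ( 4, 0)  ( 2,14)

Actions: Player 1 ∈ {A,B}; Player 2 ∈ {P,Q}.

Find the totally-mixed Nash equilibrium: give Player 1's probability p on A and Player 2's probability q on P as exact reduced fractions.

p=7/8, q=5/7

P1 indiff ⇒ q·2+(1-q)·7 = q·4+(1-q)·2 ⇒ q(-2) = (1-q)(-5) ⇒ q = 5/7
P2 indiff ⇒ p·7+(1-p)·0 = p·5+(1-p)·14 ⇒ p(2) = (1-p)(14) ⇒ p = 7/8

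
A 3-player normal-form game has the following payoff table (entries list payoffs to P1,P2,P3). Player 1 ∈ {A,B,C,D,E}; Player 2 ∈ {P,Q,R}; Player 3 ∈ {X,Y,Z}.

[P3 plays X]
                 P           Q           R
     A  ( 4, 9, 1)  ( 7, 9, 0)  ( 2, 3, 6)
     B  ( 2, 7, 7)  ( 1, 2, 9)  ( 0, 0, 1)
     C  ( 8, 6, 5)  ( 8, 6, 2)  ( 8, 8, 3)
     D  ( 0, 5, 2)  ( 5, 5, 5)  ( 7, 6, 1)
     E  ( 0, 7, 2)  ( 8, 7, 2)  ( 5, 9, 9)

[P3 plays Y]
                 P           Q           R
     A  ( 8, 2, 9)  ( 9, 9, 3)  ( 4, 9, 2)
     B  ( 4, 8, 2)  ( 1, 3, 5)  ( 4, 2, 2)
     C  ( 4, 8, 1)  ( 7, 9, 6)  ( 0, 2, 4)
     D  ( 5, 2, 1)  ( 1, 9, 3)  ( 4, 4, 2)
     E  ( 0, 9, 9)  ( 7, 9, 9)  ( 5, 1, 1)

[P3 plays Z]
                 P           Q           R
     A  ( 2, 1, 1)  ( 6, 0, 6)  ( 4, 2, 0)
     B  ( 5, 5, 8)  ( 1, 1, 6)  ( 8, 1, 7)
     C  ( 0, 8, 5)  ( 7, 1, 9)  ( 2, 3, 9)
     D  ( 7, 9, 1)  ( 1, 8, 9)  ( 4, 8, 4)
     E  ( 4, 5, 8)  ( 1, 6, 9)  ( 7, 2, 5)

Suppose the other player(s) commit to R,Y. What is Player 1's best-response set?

u_1(A vs R,Y) = 4
u_1(B vs R,Y) = 4
u_1(C vs R,Y) = 0
u_1(D vs R,Y) = 4
u_1(E vs R,Y) = 5
max payoff 5 at {E}

argmax u_1 = {E}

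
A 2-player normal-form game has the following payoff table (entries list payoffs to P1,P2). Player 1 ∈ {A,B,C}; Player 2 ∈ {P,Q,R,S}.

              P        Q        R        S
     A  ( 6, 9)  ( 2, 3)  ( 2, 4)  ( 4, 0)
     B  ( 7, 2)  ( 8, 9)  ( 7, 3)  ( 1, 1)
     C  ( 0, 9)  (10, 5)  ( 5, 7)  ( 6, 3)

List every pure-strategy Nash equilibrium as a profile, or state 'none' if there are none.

PSNE: ∅

(A,P): not NE [P1→B gives 7>6]
(A,Q): not NE [P1→C gives 10>2; P2→P gives 9>3]
(A,R): not NE [P1→B gives 7>2; P2→P gives 9>4]
(A,S): not NE [P1→C gives 6>4; P2→P gives 9>0]
(B,P): not NE [P2→Q gives 9>2]
(B,Q): not NE [P1→C gives 10>8]
(B,R): not NE [P2→Q gives 9>3]
(B,S): not NE [P1→C gives 6>1; P2→Q gives 9>1]
(C,P): not NE [P1→B gives 7>0]
(C,Q): not NE [P2→P gives 9>5]
(C,R): not NE [P1→B gives 7>5; P2→P gives 9>7]
(C,S): not NE [P2→P gives 9>3]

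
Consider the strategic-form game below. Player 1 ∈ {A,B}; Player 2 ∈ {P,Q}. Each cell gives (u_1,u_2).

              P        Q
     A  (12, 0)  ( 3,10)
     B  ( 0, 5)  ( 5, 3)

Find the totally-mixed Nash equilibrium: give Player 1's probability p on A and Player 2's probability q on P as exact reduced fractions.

P1 indiff ⇒ q·12+(1-q)·3 = q·0+(1-q)·5 ⇒ q(12) = (1-q)(2) ⇒ q = 1/7
P2 indiff ⇒ p·0+(1-p)·5 = p·10+(1-p)·3 ⇒ p(-10) = (1-p)(-2) ⇒ p = 1/6

P1 mixes 1/6 on A; P2 mixes 1/7 on P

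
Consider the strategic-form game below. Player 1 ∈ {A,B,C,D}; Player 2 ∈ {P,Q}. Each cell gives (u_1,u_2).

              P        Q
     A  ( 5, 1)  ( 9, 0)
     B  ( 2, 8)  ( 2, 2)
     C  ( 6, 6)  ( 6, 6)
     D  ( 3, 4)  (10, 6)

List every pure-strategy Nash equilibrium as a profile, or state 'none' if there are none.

(A,P): not NE [P1→C gives 6>5]
(A,Q): not NE [P1→D gives 10>9; P2→P gives 1>0]
(B,P): not NE [P1→C gives 6>2]
(B,Q): not NE [P1→D gives 10>2; P2→P gives 8>2]
(C,P): NE
(C,Q): not NE [P1→D gives 10>6]
(D,P): not NE [P1→C gives 6>3; P2→Q gives 6>4]
(D,Q): NE

Nash profiles: (C,P), (D,Q)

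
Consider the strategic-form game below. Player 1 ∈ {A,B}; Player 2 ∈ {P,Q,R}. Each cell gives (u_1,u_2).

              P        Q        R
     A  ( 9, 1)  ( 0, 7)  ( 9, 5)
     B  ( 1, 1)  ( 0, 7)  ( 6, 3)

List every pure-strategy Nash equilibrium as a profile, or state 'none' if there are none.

Nash profiles: (A,Q), (B,Q)

(A,P): not NE [P2→Q gives 7>1]
(A,Q): NE
(A,R): not NE [P2→Q gives 7>5]
(B,P): not NE [P1→A gives 9>1; P2→Q gives 7>1]
(B,Q): NE
(B,R): not NE [P1→A gives 9>6; P2→Q gives 7>3]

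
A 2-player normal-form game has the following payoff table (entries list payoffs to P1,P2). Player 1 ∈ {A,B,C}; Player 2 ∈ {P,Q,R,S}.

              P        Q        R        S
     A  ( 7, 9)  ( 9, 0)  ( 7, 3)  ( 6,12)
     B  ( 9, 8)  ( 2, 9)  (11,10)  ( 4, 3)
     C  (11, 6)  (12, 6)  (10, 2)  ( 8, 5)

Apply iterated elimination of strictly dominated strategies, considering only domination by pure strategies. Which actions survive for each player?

Survivors P1:{B,C} P2:{P,Q,R}

P1 drop A (C beats it: P:11>7 Q:12>9 R:10>7 S:8>6)
P2 drop S (P beats it: B:8>3 C:6>5)
P1→{B,C} P2→{P,Q,R}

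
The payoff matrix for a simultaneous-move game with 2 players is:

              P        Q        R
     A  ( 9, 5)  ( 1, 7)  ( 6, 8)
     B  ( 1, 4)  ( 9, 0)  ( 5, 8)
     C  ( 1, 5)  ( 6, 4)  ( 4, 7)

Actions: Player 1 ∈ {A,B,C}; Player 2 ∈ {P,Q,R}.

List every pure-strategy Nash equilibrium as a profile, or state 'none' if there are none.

(A,P): not NE [P2→R gives 8>5]
(A,Q): not NE [P1→B gives 9>1; P2→R gives 8>7]
(A,R): NE
(B,P): not NE [P1→A gives 9>1; P2→R gives 8>4]
(B,Q): not NE [P2→R gives 8>0]
(B,R): not NE [P1→A gives 6>5]
(C,P): not NE [P1→A gives 9>1; P2→R gives 7>5]
(C,Q): not NE [P1→B gives 9>6; P2→R gives 7>4]
(C,R): not NE [P1→A gives 6>4]

PSNE = {(A,R)}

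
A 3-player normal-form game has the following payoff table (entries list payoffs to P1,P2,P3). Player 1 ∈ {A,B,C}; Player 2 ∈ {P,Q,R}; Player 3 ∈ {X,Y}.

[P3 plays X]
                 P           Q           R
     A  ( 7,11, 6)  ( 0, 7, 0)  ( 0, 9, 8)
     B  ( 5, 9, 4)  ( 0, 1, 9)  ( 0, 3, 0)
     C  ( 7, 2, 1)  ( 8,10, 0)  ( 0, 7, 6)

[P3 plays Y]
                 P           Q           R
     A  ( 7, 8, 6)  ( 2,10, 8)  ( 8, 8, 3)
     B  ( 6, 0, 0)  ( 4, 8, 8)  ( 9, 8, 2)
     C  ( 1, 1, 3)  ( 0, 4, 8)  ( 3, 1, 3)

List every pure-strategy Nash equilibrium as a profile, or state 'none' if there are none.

PSNE = {(A,P,X), (B,R,Y)}

(A,P,X): NE
(A,P,Y): not NE [P2→Q gives 10>8]
(A,Q,X): not NE [P1→C gives 8>0; P2→P gives 11>7; P3→Y gives 8>0]
(A,Q,Y): not NE [P1→B gives 4>2]
(A,R,X): not NE [P2→P gives 11>9]
(A,R,Y): not NE [P1→B gives 9>8; P2→Q gives 10>8; P3→X gives 8>3]
(B,P,X): not NE [P1→C gives 7>5]
(B,P,Y): not NE [P1→A gives 7>6; P2→R gives 8>0; P3→X gives 4>0]
(B,Q,X): not NE [P1→C gives 8>0; P2→P gives 9>1]
(B,Q,Y): not NE [P3→X gives 9>8]
(B,R,X): not NE [P2→P gives 9>3; P3→Y gives 2>0]
(B,R,Y): NE
(C,P,X): not NE [P2→Q gives 10>2; P3→Y gives 3>1]
(C,P,Y): not NE [P1→A gives 7>1; P2→Q gives 4>1]
(C,Q,X): not NE [P3→Y gives 8>0]
(C,Q,Y): not NE [P1→B gives 4>0]
(C,R,X): not NE [P2→Q gives 10>7]
(C,R,Y): not NE [P1→B gives 9>3; P2→Q gives 4>1; P3→X gives 6>3]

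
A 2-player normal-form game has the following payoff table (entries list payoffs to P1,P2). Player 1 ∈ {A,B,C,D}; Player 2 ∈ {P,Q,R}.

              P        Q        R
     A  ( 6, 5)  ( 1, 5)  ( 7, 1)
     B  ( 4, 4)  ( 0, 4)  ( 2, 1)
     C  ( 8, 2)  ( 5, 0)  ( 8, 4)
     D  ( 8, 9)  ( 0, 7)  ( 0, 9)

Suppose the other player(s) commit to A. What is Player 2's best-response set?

u_2(P vs A) = 5
u_2(Q vs A) = 5
u_2(R vs A) = 1
max payoff 5 at {P,Q}

BR_2 = {P,Q}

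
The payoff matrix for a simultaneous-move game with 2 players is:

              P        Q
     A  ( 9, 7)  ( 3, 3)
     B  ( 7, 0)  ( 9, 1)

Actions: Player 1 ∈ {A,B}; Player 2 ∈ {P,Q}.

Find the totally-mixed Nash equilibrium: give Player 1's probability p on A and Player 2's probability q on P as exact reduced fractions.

P1 indiff ⇒ q·9+(1-q)·3 = q·7+(1-q)·9 ⇒ q(2) = (1-q)(6) ⇒ q = 3/4
P2 indiff ⇒ p·7+(1-p)·0 = p·3+(1-p)·1 ⇒ p(4) = (1-p)(1) ⇒ p = 1/5

(p,q) = (1/5, 3/4)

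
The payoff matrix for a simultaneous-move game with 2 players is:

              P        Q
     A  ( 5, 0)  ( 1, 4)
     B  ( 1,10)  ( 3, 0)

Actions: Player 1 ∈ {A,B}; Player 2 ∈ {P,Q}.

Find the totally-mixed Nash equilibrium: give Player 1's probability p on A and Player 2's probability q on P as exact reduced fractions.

P1 indiff ⇒ q·5+(1-q)·1 = q·1+(1-q)·3 ⇒ q(4) = (1-q)(2) ⇒ q = 1/3
P2 indiff ⇒ p·0+(1-p)·10 = p·4+(1-p)·0 ⇒ p(-4) = (1-p)(-10) ⇒ p = 5/7

p=5/7, q=1/3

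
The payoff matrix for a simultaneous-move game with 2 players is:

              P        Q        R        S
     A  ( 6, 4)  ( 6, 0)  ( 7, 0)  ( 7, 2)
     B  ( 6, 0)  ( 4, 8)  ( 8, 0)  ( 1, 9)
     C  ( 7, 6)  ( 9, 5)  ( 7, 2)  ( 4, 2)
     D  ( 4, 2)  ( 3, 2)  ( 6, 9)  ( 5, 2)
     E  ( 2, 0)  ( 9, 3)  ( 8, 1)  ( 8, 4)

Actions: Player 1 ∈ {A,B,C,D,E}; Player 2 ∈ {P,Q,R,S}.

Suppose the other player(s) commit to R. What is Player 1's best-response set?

u_1(A vs R) = 7
u_1(B vs R) = 8
u_1(C vs R) = 7
u_1(D vs R) = 6
u_1(E vs R) = 8
max payoff 8 at {B,E}

P1 best: {B,E}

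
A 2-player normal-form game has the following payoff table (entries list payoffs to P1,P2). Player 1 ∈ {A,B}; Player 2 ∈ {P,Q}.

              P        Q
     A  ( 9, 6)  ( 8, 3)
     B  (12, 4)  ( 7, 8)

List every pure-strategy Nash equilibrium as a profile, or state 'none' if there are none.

PSNE: ∅

(A,P): not NE [P1→B gives 12>9]
(A,Q): not NE [P2→P gives 6>3]
(B,P): not NE [P2→Q gives 8>4]
(B,Q): not NE [P1→A gives 8>7]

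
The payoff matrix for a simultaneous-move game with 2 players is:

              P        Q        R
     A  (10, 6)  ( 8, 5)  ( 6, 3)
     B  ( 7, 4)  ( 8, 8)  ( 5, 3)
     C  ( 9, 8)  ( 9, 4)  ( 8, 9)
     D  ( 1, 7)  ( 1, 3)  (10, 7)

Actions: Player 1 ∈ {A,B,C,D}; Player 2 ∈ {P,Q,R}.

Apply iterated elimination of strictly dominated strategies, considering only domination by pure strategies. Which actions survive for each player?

P1 drop B (C beats it: P:9>7 Q:9>8 R:8>5)
P2 drop Q (P beats it: A:6>5 C:8>4 D:7>3)
P1→{A,C,D} P2→{P,R}

IESDS → P1:{A,C,D} P2:{P,R}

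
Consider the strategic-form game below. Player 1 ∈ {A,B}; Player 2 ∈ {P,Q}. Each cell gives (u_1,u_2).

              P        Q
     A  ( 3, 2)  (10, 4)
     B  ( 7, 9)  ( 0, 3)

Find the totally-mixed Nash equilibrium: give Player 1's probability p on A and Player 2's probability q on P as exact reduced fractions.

P1 indiff ⇒ q·3+(1-q)·10 = q·7+(1-q)·0 ⇒ q(-4) = (1-q)(-10) ⇒ q = 5/7
P2 indiff ⇒ p·2+(1-p)·9 = p·4+(1-p)·3 ⇒ p(-2) = (1-p)(-6) ⇒ p = 3/4

p=3/4, q=5/7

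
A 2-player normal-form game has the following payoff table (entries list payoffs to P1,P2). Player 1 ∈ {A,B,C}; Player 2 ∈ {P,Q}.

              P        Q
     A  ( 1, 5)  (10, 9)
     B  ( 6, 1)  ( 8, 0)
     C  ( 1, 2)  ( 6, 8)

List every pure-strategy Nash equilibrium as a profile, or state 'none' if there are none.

Nash profiles: (A,Q), (B,P)

(A,P): not NE [P1→B gives 6>1; P2→Q gives 9>5]
(A,Q): NE
(B,P): NE
(B,Q): not NE [P1→A gives 10>8; P2→P gives 1>0]
(C,P): not NE [P1→B gives 6>1; P2→Q gives 8>2]
(C,Q): not NE [P1→A gives 10>6]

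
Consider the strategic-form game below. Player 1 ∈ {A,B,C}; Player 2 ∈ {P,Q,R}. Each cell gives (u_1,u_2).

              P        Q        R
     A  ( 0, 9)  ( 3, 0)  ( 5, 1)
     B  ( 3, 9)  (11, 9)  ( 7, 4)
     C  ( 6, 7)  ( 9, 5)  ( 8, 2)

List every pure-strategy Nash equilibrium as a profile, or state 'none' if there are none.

Nash profiles: (B,Q), (C,P)

(A,P): not NE [P1→C gives 6>0]
(A,Q): not NE [P1→B gives 11>3; P2→P gives 9>0]
(A,R): not NE [P1→C gives 8>5; P2→P gives 9>1]
(B,P): not NE [P1→C gives 6>3]
(B,Q): NE
(B,R): not NE [P1→C gives 8>7; P2→Q gives 9>4]
(C,P): NE
(C,Q): not NE [P1→B gives 11>9; P2→P gives 7>5]
(C,R): not NE [P2→P gives 7>2]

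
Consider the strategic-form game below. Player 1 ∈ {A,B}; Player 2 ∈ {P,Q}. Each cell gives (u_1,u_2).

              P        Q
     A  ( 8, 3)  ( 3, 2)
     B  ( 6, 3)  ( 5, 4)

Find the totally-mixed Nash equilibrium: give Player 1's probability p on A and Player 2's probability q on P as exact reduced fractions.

P1 mixes 1/2 on A; P2 mixes 1/2 on P

P1 indiff ⇒ q·8+(1-q)·3 = q·6+(1-q)·5 ⇒ q(2) = (1-q)(2) ⇒ q = 1/2
P2 indiff ⇒ p·3+(1-p)·3 = p·2+(1-p)·4 ⇒ p(1) = (1-p)(1) ⇒ p = 1/2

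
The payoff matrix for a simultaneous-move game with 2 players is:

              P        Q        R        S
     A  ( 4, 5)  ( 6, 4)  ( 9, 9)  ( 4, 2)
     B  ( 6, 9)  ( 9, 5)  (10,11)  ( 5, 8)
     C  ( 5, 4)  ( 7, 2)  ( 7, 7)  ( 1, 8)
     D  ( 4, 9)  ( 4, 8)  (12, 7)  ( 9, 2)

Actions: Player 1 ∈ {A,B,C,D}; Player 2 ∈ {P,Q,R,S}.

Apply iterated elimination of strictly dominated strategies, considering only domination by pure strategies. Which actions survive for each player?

P1 drop A (B beats it: P:6>4 Q:9>6 R:10>9 S:5>4)
P1 drop C (B beats it: P:6>5 Q:9>7 R:10>7 S:5>1)
P2 drop Q (P beats it: B:9>5 D:9>8)
P2 drop S (P beats it: B:9>8 D:9>2)
P1→{B,D} P2→{P,R}

Remaining: P1:{B,D} P2:{P,R}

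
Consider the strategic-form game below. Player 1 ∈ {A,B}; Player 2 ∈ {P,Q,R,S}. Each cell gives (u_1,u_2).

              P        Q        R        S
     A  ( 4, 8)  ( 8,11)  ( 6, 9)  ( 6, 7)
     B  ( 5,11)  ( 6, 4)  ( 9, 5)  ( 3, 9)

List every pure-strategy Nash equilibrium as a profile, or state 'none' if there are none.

(A,P): not NE [P1→B gives 5>4; P2→Q gives 11>8]
(A,Q): NE
(A,R): not NE [P1→B gives 9>6; P2→Q gives 11>9]
(A,S): not NE [P2→Q gives 11>7]
(B,P): NE
(B,Q): not NE [P1→A gives 8>6; P2→P gives 11>4]
(B,R): not NE [P2→P gives 11>5]
(B,S): not NE [P1→A gives 6>3; P2→P gives 11>9]

Nash profiles: (A,Q), (B,P)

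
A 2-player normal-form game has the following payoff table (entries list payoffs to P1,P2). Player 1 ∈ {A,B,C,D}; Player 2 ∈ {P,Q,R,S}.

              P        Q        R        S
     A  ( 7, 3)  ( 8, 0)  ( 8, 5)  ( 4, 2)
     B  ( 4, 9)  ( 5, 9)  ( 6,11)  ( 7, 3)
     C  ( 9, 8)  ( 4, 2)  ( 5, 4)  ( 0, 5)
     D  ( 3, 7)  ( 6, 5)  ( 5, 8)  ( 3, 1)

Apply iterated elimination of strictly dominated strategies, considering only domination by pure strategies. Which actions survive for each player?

IESDS → P1:{A,C} P2:{P,R}

P1 drop D (A beats it: P:7>3 Q:8>6 R:8>5 S:4>3)
P2 drop Q (R beats it: A:5>0 B:11>9 C:4>2)
P2 drop S (P beats it: A:3>2 B:9>3 C:8>5)
P1 drop B (A beats it: P:7>4 R:8>6)
P1→{A,C} P2→{P,R}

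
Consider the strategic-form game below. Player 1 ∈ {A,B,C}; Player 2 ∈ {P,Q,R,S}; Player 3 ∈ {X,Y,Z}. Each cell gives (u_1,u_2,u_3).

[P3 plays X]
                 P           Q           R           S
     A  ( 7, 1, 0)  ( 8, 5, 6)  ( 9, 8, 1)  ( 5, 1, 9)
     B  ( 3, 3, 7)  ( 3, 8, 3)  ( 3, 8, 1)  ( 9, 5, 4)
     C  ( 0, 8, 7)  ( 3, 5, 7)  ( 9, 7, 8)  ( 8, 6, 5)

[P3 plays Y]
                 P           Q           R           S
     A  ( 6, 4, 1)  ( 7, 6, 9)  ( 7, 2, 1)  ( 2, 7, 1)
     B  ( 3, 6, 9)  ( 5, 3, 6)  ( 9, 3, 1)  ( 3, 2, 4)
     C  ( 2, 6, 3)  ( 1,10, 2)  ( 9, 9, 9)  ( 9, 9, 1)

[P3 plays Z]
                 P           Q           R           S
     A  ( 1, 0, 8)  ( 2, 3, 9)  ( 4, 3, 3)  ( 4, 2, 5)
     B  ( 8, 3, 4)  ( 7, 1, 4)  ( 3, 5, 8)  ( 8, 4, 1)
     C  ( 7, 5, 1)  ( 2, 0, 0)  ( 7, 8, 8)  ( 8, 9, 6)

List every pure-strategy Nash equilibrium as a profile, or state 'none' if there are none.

Nash profiles: (C,S,Z)

(A,P,X): not NE [P2→R gives 8>1; P3→Z gives 8>0]
(A,P,Y): not NE [P2→S gives 7>4; P3→Z gives 8>1]
(A,P,Z): not NE [P1→B gives 8>1; P2→R gives 3>0]
(A,Q,X): not NE [P2→R gives 8>5; P3→Z gives 9>6]
(A,Q,Y): not NE [P2→S gives 7>6]
(A,Q,Z): not NE [P1→B gives 7>2]
(A,R,X): not NE [P3→Z gives 3>1]
(A,R,Y): not NE [P1→C gives 9>7; P2→S gives 7>2; P3→Z gives 3>1]
(A,R,Z): not NE [P1→C gives 7>4]
(A,S,X): not NE [P1→B gives 9>5; P2→R gives 8>1]
(A,S,Y): not NE [P1→C gives 9>2; P3→X gives 9>1]
(A,S,Z): not NE [P1→C gives 8>4; P2→R gives 3>2; P3→X gives 9>5]
(B,P,X): not NE [P1→A gives 7>3; P2→R gives 8>3; P3→Y gives 9>7]
(B,P,Y): not NE [P1→A gives 6>3]
(B,P,Z): not NE [P2→R gives 5>3; P3→Y gives 9>4]
(B,Q,X): not NE [P1→A gives 8>3; P3→Y gives 6>3]
(B,Q,Y): not NE [P1→A gives 7>5; P2→P gives 6>3]
(B,Q,Z): not NE [P2→R gives 5>1; P3→Y gives 6>4]
(B,R,X): not NE [P1→C gives 9>3; P3→Z gives 8>1]
(B,R,Y): not NE [P2→P gives 6>3; P3→Z gives 8>1]
(B,R,Z): not NE [P1→C gives 7>3]
(B,S,X): not NE [P2→R gives 8>5]
(B,S,Y): not NE [P1→C gives 9>3; P2→P gives 6>2]
(B,S,Z): not NE [P2→R gives 5>4; P3→Y gives 4>1]
(C,P,X): not NE [P1→A gives 7>0]
(C,P,Y): not NE [P1→A gives 6>2; P2→Q gives 10>6; P3→X gives 7>3]
(C,P,Z): not NE [P1→B gives 8>7; P2→S gives 9>5; P3→X gives 7>1]
(C,Q,X): not NE [P1→A gives 8>3; P2→P gives 8>5]
(C,Q,Y): not NE [P1→A gives 7>1; P3→X gives 7>2]
(C,Q,Z): not NE [P1→B gives 7>2; P2→S gives 9>0; P3→X gives 7>0]
(C,R,X): not NE [P2→P gives 8>7; P3→Y gives 9>8]
(C,R,Y): not NE [P2→Q gives 10>9]
(C,R,Z): not NE [P2→S gives 9>8; P3→Y gives 9>8]
(C,S,X): not NE [P1→B gives 9>8; P2→P gives 8>6; P3→Z gives 6>5]
(C,S,Y): not NE [P2→Q gives 10>9; P3→Z gives 6>1]
(C,S,Z): NE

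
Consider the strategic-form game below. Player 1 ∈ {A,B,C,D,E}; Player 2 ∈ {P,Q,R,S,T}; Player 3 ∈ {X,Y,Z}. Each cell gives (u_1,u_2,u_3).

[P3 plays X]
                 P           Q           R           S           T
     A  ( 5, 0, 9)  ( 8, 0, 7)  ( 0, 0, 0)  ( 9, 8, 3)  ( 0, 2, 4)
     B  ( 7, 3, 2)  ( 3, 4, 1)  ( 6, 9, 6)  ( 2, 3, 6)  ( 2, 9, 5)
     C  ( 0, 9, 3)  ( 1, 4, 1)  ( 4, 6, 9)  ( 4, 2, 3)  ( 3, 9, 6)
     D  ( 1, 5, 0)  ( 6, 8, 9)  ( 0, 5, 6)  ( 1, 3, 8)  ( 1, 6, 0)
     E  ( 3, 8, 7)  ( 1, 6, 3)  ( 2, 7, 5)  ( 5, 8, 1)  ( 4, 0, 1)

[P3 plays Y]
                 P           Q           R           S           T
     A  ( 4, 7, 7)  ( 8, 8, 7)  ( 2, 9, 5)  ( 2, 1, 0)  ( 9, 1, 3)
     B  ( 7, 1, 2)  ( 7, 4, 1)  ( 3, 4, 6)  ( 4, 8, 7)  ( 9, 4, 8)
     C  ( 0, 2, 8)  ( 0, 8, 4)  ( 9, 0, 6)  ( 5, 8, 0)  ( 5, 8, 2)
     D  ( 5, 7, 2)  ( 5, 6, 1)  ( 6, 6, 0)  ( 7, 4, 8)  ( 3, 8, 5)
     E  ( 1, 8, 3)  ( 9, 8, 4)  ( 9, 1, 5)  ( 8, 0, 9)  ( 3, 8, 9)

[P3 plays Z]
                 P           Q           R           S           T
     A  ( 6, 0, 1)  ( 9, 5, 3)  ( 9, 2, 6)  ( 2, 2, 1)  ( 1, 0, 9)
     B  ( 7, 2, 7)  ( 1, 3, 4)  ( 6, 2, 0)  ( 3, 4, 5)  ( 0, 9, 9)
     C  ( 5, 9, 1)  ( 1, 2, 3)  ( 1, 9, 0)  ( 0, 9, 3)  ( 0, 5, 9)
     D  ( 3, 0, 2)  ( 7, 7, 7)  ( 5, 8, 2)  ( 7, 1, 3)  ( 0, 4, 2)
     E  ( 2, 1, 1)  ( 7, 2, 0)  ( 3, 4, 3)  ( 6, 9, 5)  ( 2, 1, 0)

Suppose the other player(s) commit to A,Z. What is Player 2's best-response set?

argmax u_2 = {Q}

u_2(P vs A,Z) = 0
u_2(Q vs A,Z) = 5
u_2(R vs A,Z) = 2
u_2(S vs A,Z) = 2
u_2(T vs A,Z) = 0
max payoff 5 at {Q}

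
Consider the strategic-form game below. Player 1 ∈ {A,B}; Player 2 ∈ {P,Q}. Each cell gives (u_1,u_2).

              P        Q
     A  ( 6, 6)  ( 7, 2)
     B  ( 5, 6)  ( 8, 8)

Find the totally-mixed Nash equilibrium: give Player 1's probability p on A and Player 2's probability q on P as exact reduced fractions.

P1 mixes 1/3 on A; P2 mixes 1/2 on P

P1 indiff ⇒ q·6+(1-q)·7 = q·5+(1-q)·8 ⇒ q(1) = (1-q)(1) ⇒ q = 1/2
P2 indiff ⇒ p·6+(1-p)·6 = p·2+(1-p)·8 ⇒ p(4) = (1-p)(2) ⇒ p = 1/3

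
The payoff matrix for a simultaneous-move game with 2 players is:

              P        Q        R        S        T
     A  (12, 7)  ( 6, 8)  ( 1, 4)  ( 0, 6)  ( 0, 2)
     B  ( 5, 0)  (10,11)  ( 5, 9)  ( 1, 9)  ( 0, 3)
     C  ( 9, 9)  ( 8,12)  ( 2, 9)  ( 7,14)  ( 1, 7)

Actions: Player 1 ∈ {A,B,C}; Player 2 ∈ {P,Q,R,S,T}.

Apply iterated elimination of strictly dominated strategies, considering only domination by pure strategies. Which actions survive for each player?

IESDS → P1:{B,C} P2:{Q,S}

P2 drop P (Q beats it: A:8>7 B:11>0 C:12>9)
P1 drop A (C beats it: Q:8>6 R:2>1 S:7>0 T:1>0)
P2 drop R (Q beats it: B:11>9 C:12>9)
P2 drop T (Q beats it: B:11>3 C:12>7)
P1→{B,C} P2→{Q,S}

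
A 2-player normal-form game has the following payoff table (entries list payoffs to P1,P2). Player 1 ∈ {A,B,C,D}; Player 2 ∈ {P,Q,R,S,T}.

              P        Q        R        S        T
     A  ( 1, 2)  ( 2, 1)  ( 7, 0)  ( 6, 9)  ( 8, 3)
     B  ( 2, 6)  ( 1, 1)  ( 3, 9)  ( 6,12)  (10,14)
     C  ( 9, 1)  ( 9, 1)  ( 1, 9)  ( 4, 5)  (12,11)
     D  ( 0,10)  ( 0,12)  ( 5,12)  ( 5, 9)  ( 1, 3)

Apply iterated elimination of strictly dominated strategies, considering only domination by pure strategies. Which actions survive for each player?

IESDS → P1:{A,B,C} P2:{S,T}

P1 drop D (A beats it: P:1>0 Q:2>0 R:7>5 S:6>5 T:8>1)
P2 drop P (S beats it: A:9>2 B:12>6 C:5>1)
P2 drop Q (S beats it: A:9>1 B:12>1 C:5>1)
P2 drop R (T beats it: A:3>0 B:14>9 C:11>9)
P1→{A,B,C} P2→{S,T}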